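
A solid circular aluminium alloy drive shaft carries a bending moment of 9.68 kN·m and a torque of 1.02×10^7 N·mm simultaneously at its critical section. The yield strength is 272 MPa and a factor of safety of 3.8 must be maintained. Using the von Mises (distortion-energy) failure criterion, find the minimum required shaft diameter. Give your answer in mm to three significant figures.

σ_allow = σ_y/n = 272/3.8 = 71.58 MPa.
For a solid shaft σ_b = 32M/(πd³) and τ = 16T/(πd³), so the von Mises stress is σ' = (16/πd³)·√(4M²+3T²).
√(4M²+3T²) = √(4×(9.680×10^6)² + 3×(1.020×10^7)²) = 2.621×10^7 N·mm.
d³ = 16×2.621×10^7/(π×71.58) = 1.865×10^6 mm³.
d = 123.1 mm.

d = 123 mm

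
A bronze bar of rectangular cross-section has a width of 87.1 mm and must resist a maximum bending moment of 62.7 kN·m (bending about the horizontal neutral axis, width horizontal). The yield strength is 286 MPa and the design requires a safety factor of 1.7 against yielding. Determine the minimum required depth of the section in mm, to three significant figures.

h = 160 mm

σ_allow = 286/1.7 = 168.2 MPa.
For a rectangular section σ = 6M/(bh²), so h² = 6M/(b σ_allow) = 6×6.2700×10^7/(87.1×168.2) = 25670 mm².
h = 160.2 mm.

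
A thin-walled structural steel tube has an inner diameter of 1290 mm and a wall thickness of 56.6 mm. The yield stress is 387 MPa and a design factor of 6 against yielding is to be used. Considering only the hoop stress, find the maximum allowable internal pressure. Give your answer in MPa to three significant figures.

p_allow = 5.66 MPa

σ_allow = 387/6 = 64.50 MPa.
σ_h = pD/(2t) → p_allow = 2σ_allow t/D = 2×64.50×56.6/1290 = 5.660 MPa.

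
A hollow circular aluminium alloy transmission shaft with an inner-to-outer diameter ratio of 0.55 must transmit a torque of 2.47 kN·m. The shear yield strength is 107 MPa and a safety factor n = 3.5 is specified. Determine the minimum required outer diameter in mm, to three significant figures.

τ_allow = 107/3.5 = 30.57 MPa.
For a hollow shaft τ = 16T/[πd_o³(1−k⁴)] with k = 0.55, so 1−k⁴ = 0.9085.
d_o³ = 16T/[π τ_allow (1−k⁴)] = 16×2470000/(π×30.57×0.9085) = 452900 mm³.
d_o = 76.80 mm.

d_o = 76.8 mm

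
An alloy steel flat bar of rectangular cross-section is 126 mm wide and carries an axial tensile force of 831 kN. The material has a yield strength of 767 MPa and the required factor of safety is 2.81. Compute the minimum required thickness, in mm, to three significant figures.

t = 24.2 mm

σ_allow = 767/2.81 = 273.0 MPa.
Required area A = F/σ_allow = 831000/273.0 = 3044 mm².
t = A/w = 3044/126 = 24.16 mm.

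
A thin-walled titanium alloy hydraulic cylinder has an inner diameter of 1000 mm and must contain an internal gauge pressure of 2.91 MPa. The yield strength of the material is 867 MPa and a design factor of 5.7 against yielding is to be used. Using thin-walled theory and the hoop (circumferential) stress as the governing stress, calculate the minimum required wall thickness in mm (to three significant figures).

σ_allow = 867/5.7 = 152.1 MPa.
Hoop stress σ_h = pD/(2t), so t = pD/(2σ_allow) = 2.91×1000/(2×152.1) = 9.566 mm.

t = 9.57 mm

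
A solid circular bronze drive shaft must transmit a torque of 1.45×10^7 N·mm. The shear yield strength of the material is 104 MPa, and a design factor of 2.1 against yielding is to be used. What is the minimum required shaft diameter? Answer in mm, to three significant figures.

d = 114 mm

Allowable shear stress τ_allow = 104/2.1 = 49.52 MPa.
For a solid shaft τ = 16T/(πd³), so d³ = 16T/(π τ_allow) = 16×1.4500×10^7/(π×49.52) = 1.491×10^6 mm³.
d = (1.491×10^6)^(1/3) = 114.2 mm.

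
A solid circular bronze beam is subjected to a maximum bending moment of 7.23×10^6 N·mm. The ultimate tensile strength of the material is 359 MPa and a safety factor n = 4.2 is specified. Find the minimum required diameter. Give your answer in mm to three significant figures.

σ_allow = 359/4.2 = 85.48 MPa.
For a solid circular section σ = 32M/(πd³), so d³ = 32M/(π σ_allow) = 32×7230000/(π×85.48) = 861600 mm³.
d = 95.15 mm.

d = 95.2 mm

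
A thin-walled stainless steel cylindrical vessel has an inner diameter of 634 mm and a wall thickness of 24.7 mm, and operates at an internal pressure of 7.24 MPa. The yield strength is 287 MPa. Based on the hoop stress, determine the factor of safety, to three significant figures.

σ_h = pD/(2t) = 7.24×634/(2×24.7) = 92.92 MPa.
n = 287/92.92 = 3.089.

n = 3.09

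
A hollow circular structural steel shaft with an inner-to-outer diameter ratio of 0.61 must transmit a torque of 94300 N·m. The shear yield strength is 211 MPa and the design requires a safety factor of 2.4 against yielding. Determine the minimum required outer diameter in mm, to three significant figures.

d_o = 185 mm

τ_allow = 211/2.4 = 87.92 MPa.
For a hollow shaft τ = 16T/[πd_o³(1−k⁴)] with k = 0.61, so 1−k⁴ = 0.8615.
d_o³ = 16T/[π τ_allow (1−k⁴)] = 16×9.4300×10^7/(π×87.92×0.8615) = 6.341×10^6 mm³.
d_o = 185.1 mm.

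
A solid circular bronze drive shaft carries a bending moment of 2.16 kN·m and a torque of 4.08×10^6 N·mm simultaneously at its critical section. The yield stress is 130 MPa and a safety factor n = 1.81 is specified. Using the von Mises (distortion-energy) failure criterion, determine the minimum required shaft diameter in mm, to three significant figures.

σ_allow = σ_y/n = 130/1.81 = 71.82 MPa.
For a solid shaft σ_b = 32M/(πd³) and τ = 16T/(πd³), so the von Mises stress is σ' = (16/πd³)·√(4M²+3T²).
√(4M²+3T²) = √(4×(2.160×10^6)² + 3×(4.080×10^6)²) = 8.283×10^6 N·mm.
d³ = 16×8.283×10^6/(π×71.82) = 587300 mm³.
d = 83.74 mm.

d = 83.7 mm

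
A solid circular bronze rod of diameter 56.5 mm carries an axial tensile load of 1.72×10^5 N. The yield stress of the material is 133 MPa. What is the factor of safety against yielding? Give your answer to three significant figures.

A = πd²/4 = 2507 mm².
σ = F/A = 172000/2507 = 68.60 MPa.
n = 133/68.60 = 1.939.

n = 1.94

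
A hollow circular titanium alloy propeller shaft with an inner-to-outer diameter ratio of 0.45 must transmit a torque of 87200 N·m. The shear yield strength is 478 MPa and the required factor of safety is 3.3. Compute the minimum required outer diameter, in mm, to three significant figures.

τ_allow = 478/3.3 = 144.8 MPa.
For a hollow shaft τ = 16T/[πd_o³(1−k⁴)] with k = 0.45, so 1−k⁴ = 0.9590.
d_o³ = 16T/[π τ_allow (1−k⁴)] = 16×8.7200×10^7/(π×144.8×0.9590) = 3.197×10^6 mm³.
d_o = 147.3 mm.

d_o = 147 mm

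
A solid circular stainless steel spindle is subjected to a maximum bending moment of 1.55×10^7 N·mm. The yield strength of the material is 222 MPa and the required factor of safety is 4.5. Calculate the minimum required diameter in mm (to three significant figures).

d = 147 mm

σ_allow = 222/4.5 = 49.33 MPa.
For a solid circular section σ = 32M/(πd³), so d³ = 32M/(π σ_allow) = 32×1.5500×10^7/(π×49.33) = 3.200×10^6 mm³.
d = 147.4 mm.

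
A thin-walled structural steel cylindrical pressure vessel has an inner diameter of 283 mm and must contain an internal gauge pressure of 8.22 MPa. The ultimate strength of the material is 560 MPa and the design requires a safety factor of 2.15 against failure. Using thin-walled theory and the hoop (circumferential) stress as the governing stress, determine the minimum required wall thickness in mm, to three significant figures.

t = 4.47 mm

σ_allow = 560/2.15 = 260.5 MPa.
Hoop stress σ_h = pD/(2t), so t = pD/(2σ_allow) = 8.22×283/(2×260.5) = 4.466 mm.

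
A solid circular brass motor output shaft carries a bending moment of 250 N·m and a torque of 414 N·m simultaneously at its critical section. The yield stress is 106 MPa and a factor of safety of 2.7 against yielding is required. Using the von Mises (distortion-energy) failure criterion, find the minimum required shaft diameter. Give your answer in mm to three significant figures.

σ_allow = σ_y/n = 106/2.7 = 39.26 MPa.
For a solid shaft σ_b = 32M/(πd³) and τ = 16T/(πd³), so the von Mises stress is σ' = (16/πd³)·√(4M²+3T²).
√(4M²+3T²) = √(4×(250000)² + 3×(414000)²) = 874200 N·mm.
d³ = 16×874200/(π×39.26) = 113400 mm³.
d = 48.40 mm.

d = 48.4 mm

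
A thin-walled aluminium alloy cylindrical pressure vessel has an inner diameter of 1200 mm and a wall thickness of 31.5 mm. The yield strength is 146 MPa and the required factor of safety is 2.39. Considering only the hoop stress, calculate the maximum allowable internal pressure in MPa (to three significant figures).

p_allow = 3.21 MPa

σ_allow = 146/2.39 = 61.09 MPa.
σ_h = pD/(2t) → p_allow = 2σ_allow t/D = 2×61.09×31.5/1200 = 3.207 MPa.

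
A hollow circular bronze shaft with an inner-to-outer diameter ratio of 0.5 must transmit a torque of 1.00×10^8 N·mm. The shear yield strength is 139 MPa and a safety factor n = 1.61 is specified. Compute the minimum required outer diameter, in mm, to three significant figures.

τ_allow = 139/1.61 = 86.34 MPa.
For a hollow shaft τ = 16T/[πd_o³(1−k⁴)] with k = 0.5, so 1−k⁴ = 0.9375.
d_o³ = 16T/[π τ_allow (1−k⁴)] = 16×1.0000×10^8/(π×86.34×0.9375) = 6.292×10^6 mm³.
d_o = 184.6 mm.

d_o = 185 mm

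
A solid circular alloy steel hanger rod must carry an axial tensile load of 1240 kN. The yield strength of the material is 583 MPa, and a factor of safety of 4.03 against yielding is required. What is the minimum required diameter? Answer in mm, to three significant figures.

Allowable stress σ_allow = 583/4.03 = 144.7 MPa.
Required area A = F/σ_allow = 1240000/144.7 = 8572 mm².
A = πd²/4 → d = √(4A/π) = 104.5 mm.

d = 104 mm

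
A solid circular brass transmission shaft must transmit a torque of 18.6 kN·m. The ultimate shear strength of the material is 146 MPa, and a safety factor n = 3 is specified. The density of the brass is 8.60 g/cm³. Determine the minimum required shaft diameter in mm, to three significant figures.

d = 125 mm

Allowable shear stress τ_allow = 146/3 = 48.67 MPa.
For a solid shaft τ = 16T/(πd³), so d³ = 16T/(π τ_allow) = 16×1.8600×10^7/(π×48.67) = 1.946×10^6 mm³.
d = (1.946×10^6)^(1/3) = 124.9 mm.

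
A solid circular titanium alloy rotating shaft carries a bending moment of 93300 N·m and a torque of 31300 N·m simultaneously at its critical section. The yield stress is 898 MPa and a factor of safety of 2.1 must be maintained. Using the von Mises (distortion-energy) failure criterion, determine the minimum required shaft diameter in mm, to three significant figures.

d = 132 mm

σ_allow = σ_y/n = 898/2.1 = 427.6 MPa.
For a solid shaft σ_b = 32M/(πd³) and τ = 16T/(πd³), so the von Mises stress is σ' = (16/πd³)·√(4M²+3T²).
√(4M²+3T²) = √(4×(9.330×10^7)² + 3×(3.130×10^7)²) = 1.943×10^8 N·mm.
d³ = 16×1.943×10^8/(π×427.6) = 2.314×10^6 mm³.
d = 132.3 mm.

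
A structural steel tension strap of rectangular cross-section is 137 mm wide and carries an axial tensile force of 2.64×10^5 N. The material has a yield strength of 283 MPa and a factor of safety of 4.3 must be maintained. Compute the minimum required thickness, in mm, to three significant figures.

σ_allow = 283/4.3 = 65.81 MPa.
Required area A = F/σ_allow = 264000/65.81 = 4011 mm².
t = A/w = 4011/137 = 29.28 mm.

t = 29.3 mm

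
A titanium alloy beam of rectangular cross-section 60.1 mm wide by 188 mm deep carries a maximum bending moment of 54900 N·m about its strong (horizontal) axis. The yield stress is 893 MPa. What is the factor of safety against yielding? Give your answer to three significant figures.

Section modulus S = bh²/6 = 60.1×188²/6 = 354000 mm³.
σ = M/S = 5.4900×10^7/354000 = 155.1 MPa.
n = 893/155.1 = 5.759.

n = 5.76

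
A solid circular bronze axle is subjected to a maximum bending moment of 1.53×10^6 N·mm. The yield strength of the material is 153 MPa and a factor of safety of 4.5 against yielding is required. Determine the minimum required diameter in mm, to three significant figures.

σ_allow = 153/4.5 = 34.00 MPa.
For a solid circular section σ = 32M/(πd³), so d³ = 32M/(π σ_allow) = 32×1530000/(π×34.00) = 458400 mm³.
d = 77.10 mm.

d = 77.1 mm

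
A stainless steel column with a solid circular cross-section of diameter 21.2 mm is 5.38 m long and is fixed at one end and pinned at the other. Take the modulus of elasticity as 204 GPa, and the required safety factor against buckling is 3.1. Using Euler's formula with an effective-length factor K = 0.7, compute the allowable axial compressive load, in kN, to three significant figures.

I = πd⁴/64 = π×21.2⁴/64 = 9915 mm⁴.
Effective length L_e = KL = 0.7×5.38 m = 3766 mm.
Euler critical load P_cr = π²EI/L_e² = π²×204000×9915/3766² = 1408 N.
P_allow = P_cr/n = 1408/3.1 = 454.1 N.

P_allow = 0.454 kN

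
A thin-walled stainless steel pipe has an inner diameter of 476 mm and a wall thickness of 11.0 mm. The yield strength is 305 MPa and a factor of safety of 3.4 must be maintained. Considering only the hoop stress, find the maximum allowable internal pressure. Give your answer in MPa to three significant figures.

σ_allow = 305/3.4 = 89.71 MPa.
σ_h = pD/(2t) → p_allow = 2σ_allow t/D = 2×89.71×11.0/476 = 4.146 MPa.

p_allow = 4.15 MPa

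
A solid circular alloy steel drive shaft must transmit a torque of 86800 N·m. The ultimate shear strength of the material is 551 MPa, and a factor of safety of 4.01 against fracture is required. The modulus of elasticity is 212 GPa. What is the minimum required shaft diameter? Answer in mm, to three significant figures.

d = 148 mm

Allowable shear stress τ_allow = 551/4.01 = 137.4 MPa.
For a solid shaft τ = 16T/(πd³), so d³ = 16T/(π τ_allow) = 16×8.6800×10^7/(π×137.4) = 3.217×10^6 mm³.
d = (3.217×10^6)^(1/3) = 147.6 mm.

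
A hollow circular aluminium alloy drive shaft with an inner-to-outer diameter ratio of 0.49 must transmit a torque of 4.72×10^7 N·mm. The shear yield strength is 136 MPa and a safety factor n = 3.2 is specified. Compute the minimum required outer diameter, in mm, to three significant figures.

d_o = 182 mm

τ_allow = 136/3.2 = 42.50 MPa.
For a hollow shaft τ = 16T/[πd_o³(1−k⁴)] with k = 0.49, so 1−k⁴ = 0.9424.
d_o³ = 16T/[π τ_allow (1−k⁴)] = 16×4.7200×10^7/(π×42.50×0.9424) = 6.002×10^6 mm³.
d_o = 181.7 mm.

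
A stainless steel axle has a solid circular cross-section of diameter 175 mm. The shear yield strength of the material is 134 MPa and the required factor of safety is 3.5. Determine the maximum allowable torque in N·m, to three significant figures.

τ_allow = 134/3.5 = 38.29 MPa.
For a solid shaft T_allow = τ_allow·πd³/16; πd³/16 = π×175³/16 = 1.052×10^6 mm³.
T_allow = 38.29×1.052×10^6 = 4.029×10^7 N·mm = 40290 N·m.

T_allow = 40300 N·m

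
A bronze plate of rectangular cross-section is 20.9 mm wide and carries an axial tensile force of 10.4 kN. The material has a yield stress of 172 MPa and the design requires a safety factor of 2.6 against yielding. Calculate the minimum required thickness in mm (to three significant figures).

σ_allow = 172/2.6 = 66.15 MPa.
Required area A = F/σ_allow = 10400/66.15 = 157.2 mm².
t = A/w = 157.2/20.9 = 7.522 mm.

t = 7.52 mm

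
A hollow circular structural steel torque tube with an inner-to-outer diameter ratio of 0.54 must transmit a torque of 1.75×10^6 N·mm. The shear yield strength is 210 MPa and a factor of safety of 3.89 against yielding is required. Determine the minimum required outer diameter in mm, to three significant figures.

τ_allow = 210/3.89 = 53.98 MPa.
For a hollow shaft τ = 16T/[πd_o³(1−k⁴)] with k = 0.54, so 1−k⁴ = 0.9150.
d_o³ = 16T/[π τ_allow (1−k⁴)] = 16×1750000/(π×53.98×0.9150) = 180400 mm³.
d_o = 56.51 mm.

d_o = 56.5 mm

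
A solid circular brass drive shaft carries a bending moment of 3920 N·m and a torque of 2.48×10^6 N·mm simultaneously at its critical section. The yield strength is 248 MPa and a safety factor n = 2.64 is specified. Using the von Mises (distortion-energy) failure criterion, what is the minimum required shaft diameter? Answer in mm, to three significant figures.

σ_allow = σ_y/n = 248/2.64 = 93.94 MPa.
For a solid shaft σ_b = 32M/(πd³) and τ = 16T/(πd³), so the von Mises stress is σ' = (16/πd³)·√(4M²+3T²).
√(4M²+3T²) = √(4×(3.920×10^6)² + 3×(2.480×10^6)²) = 8.940×10^6 N·mm.
d³ = 16×8.940×10^6/(π×93.94) = 484700 mm³.
d = 78.55 mm.

d = 78.6 mm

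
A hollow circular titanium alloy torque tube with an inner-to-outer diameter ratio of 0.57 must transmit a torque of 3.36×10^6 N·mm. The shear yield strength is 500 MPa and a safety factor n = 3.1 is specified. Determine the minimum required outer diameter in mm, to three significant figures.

d_o = 49.1 mm

τ_allow = 500/3.1 = 161.3 MPa.
For a hollow shaft τ = 16T/[πd_o³(1−k⁴)] with k = 0.57, so 1−k⁴ = 0.8944.
d_o³ = 16T/[π τ_allow (1−k⁴)] = 16×3360000/(π×161.3×0.8944) = 118600 mm³.
d_o = 49.13 mm.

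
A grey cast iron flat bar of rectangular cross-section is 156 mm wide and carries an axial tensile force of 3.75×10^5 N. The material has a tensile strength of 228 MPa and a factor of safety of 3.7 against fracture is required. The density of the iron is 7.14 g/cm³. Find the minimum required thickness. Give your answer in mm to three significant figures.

σ_allow = 228/3.7 = 61.62 MPa.
Required area A = F/σ_allow = 375000/61.62 = 6086 mm².
t = A/w = 6086/156 = 39.01 mm.

t = 39.0 mm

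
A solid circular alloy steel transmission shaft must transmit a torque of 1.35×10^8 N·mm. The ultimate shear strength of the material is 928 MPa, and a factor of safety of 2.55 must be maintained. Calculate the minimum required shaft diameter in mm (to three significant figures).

d = 124 mm

Allowable shear stress τ_allow = 928/2.55 = 363.9 MPa.
For a solid shaft τ = 16T/(πd³), so d³ = 16T/(π τ_allow) = 16×1.3500×10^8/(π×363.9) = 1.889×10^6 mm³.
d = (1.889×10^6)^(1/3) = 123.6 mm.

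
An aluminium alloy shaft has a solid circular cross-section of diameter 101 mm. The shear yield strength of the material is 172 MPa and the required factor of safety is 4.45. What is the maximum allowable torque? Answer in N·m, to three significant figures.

τ_allow = 172/4.45 = 38.65 MPa.
For a solid shaft T_allow = τ_allow·πd³/16; πd³/16 = π×101³/16 = 202300 mm³.
T_allow = 38.65×202300 = 7.819×10^6 N·mm = 7819 N·m.

T_allow = 7820 N·m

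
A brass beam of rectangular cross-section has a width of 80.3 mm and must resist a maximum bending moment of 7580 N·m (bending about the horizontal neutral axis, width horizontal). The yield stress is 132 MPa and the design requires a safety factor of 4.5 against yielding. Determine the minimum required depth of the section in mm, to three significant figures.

h = 139 mm

σ_allow = 132/4.5 = 29.33 MPa.
For a rectangular section σ = 6M/(bh²), so h² = 6M/(b σ_allow) = 6×7580000/(80.3×29.33) = 19310 mm².
h = 139.0 mm.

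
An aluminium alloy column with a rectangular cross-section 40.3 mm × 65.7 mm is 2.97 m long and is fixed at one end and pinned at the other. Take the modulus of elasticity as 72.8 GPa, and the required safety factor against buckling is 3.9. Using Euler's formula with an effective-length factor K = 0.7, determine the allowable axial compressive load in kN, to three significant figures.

P_allow = 15.3 kN

Buckling occurs about the weak axis: I_min = h·b³/12 = 65.7×40.3³/12 = 358300 mm⁴ (b = 40.3 mm is the smaller dimension).
Effective length L_e = KL = 0.7×2.97 m = 2079 mm.
Euler critical load P_cr = π²EI/L_e² = π²×72800×358300/2079² = 59570 N.
P_allow = P_cr/n = 59570/3.9 = 15270 N.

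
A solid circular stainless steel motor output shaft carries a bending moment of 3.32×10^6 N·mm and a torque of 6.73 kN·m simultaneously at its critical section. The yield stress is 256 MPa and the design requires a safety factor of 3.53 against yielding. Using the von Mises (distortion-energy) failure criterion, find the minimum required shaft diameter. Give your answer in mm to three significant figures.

σ_allow = σ_y/n = 256/3.53 = 72.52 MPa.
For a solid shaft σ_b = 32M/(πd³) and τ = 16T/(πd³), so the von Mises stress is σ' = (16/πd³)·√(4M²+3T²).
√(4M²+3T²) = √(4×(3.320×10^6)² + 3×(6.730×10^6)²) = 1.342×10^7 N·mm.
d³ = 16×1.342×10^7/(π×72.52) = 942100 mm³.
d = 98.03 mm.

d = 98.0 mm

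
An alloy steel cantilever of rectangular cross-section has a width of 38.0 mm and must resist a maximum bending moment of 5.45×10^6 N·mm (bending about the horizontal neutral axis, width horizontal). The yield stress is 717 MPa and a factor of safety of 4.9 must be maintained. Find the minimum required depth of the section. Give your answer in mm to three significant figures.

σ_allow = 717/4.9 = 146.3 MPa.
For a rectangular section σ = 6M/(bh²), so h² = 6M/(b σ_allow) = 6×5450000/(38.0×146.3) = 5881 mm².
h = 76.69 mm.

h = 76.7 mm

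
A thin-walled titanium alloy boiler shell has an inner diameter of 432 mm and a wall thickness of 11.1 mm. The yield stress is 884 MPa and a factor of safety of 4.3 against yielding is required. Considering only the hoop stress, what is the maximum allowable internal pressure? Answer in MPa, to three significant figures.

σ_allow = 884/4.3 = 205.6 MPa.
σ_h = pD/(2t) → p_allow = 2σ_allow t/D = 2×205.6×11.1/432 = 10.56 MPa.

p_allow = 10.6 MPa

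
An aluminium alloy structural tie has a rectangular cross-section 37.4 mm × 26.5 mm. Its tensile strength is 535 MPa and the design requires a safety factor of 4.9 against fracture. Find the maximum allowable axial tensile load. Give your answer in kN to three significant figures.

F_allow = 108 kN

σ_allow = 535/4.9 = 109.2 MPa.
A = 37.4×26.5 = 991.1 mm².
F_allow = σ_allow × A = 109.2×991.1 = 108200 N.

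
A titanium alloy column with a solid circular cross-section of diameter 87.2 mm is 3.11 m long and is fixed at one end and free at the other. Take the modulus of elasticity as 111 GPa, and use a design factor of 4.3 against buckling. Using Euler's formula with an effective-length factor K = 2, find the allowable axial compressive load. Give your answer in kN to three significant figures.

P_allow = 18.7 kN

I = πd⁴/64 = π×87.2⁴/64 = 2.838×10^6 mm⁴.
Effective length L_e = KL = 2×3.11 m = 6220 mm.
Euler critical load P_cr = π²EI/L_e² = π²×111000×2.838×10^6/6220² = 80370 N.
P_allow = P_cr/n = 80370/4.3 = 18690 N.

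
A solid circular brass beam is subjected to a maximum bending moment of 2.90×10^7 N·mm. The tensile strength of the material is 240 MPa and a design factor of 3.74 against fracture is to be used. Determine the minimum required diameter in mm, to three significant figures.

σ_allow = 240/3.74 = 64.17 MPa.
For a solid circular section σ = 32M/(πd³), so d³ = 32M/(π σ_allow) = 32×2.9000×10^7/(π×64.17) = 4.603×10^6 mm³.
d = 166.3 mm.

d = 166 mm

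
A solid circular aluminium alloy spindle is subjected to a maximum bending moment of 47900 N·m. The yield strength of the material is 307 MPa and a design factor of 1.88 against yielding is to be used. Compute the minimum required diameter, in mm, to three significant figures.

σ_allow = 307/1.88 = 163.3 MPa.
For a solid circular section σ = 32M/(πd³), so d³ = 32M/(π σ_allow) = 32×4.7900×10^7/(π×163.3) = 2.988×10^6 mm³.
d = 144.0 mm.

d = 144 mm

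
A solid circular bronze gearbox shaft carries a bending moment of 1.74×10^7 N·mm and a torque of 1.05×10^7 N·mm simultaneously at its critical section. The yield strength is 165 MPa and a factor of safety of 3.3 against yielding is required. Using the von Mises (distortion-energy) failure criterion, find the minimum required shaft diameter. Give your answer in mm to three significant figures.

σ_allow = σ_y/n = 165/3.3 = 50.00 MPa.
For a solid shaft σ_b = 32M/(πd³) and τ = 16T/(πd³), so the von Mises stress is σ' = (16/πd³)·√(4M²+3T²).
√(4M²+3T²) = √(4×(1.740×10^7)² + 3×(1.050×10^7)²) = 3.927×10^7 N·mm.
d³ = 16×3.927×10^7/(π×50.00) = 4.000×10^6 mm³.
d = 158.7 mm.

d = 159 mm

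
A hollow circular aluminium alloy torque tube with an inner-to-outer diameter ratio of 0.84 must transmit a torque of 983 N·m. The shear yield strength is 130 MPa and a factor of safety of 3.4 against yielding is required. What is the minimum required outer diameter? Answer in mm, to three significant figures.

τ_allow = 130/3.4 = 38.24 MPa.
For a hollow shaft τ = 16T/[πd_o³(1−k⁴)] with k = 0.84, so 1−k⁴ = 0.5021.
d_o³ = 16T/[π τ_allow (1−k⁴)] = 16×983000/(π×38.24×0.5021) = 260800 mm³.
d_o = 63.89 mm.

d_o = 63.9 mm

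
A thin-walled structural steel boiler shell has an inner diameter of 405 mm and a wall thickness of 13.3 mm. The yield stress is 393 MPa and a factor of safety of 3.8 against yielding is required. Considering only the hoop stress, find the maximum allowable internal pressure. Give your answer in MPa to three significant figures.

σ_allow = 393/3.8 = 103.4 MPa.
σ_h = pD/(2t) → p_allow = 2σ_allow t/D = 2×103.4×13.3/405 = 6.793 MPa.

p_allow = 6.79 MPa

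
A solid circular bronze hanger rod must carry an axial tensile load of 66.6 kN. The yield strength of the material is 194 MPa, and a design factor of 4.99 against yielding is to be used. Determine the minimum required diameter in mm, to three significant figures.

d = 46.7 mm

Allowable stress σ_allow = 194/4.99 = 38.88 MPa.
Required area A = F/σ_allow = 66600/38.88 = 1713 mm².
A = πd²/4 → d = √(4A/π) = 46.70 mm.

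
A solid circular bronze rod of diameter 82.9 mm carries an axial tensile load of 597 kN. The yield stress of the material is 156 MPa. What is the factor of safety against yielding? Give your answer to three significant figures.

n = 1.41

A = πd²/4 = 5398 mm².
σ = F/A = 597000/5398 = 110.6 MPa.
n = 156/110.6 = 1.410.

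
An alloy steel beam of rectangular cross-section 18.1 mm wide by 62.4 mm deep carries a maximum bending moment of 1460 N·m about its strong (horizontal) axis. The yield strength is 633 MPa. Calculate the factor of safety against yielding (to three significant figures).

Section modulus S = bh²/6 = 18.1×62.4²/6 = 11750 mm³.
σ = M/S = 1460000/11750 = 124.3 MPa.
n = 633/124.3 = 5.093.

n = 5.09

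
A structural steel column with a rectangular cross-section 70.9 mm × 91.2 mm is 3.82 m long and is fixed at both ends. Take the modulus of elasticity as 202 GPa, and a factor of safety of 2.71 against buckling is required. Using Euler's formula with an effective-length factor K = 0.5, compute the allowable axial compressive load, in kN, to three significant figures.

Buckling occurs about the weak axis: I_min = h·b³/12 = 91.2×70.9³/12 = 2.709×10^6 mm⁴ (b = 70.9 mm is the smaller dimension).
Effective length L_e = KL = 0.5×3.82 m = 1910 mm.
Euler critical load P_cr = π²EI/L_e² = π²×202000×2.709×10^6/1910² = 1.480×10^6 N.
P_allow = P_cr/n = 1.480×10^6/2.71 = 546200 N.

P_allow = 546 kN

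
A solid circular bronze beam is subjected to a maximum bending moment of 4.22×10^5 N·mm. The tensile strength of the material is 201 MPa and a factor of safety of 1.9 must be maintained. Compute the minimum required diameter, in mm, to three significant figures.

σ_allow = 201/1.9 = 105.8 MPa.
For a solid circular section σ = 32M/(πd³), so d³ = 32M/(π σ_allow) = 32×422000/(π×105.8) = 40630 mm³.
d = 34.38 mm.

d = 34.4 mm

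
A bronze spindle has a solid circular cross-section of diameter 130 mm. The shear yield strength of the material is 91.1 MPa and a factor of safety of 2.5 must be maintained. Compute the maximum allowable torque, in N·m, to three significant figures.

T_allow = 15700 N·m

τ_allow = 91.1/2.5 = 36.44 MPa.
For a solid shaft T_allow = τ_allow·πd³/16; πd³/16 = π×130³/16 = 431400 mm³.
T_allow = 36.44×431400 = 1.572×10^7 N·mm = 15720 N·m.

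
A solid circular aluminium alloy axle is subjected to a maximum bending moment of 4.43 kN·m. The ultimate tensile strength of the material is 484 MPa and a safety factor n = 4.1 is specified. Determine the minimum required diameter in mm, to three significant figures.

d = 72.6 mm

σ_allow = 484/4.1 = 118.0 MPa.
For a solid circular section σ = 32M/(πd³), so d³ = 32M/(π σ_allow) = 32×4430000/(π×118.0) = 382200 mm³.
d = 72.57 mm.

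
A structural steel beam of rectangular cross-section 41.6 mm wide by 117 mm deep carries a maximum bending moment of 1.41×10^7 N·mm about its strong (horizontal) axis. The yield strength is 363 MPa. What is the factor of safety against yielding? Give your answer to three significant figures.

Section modulus S = bh²/6 = 41.6×117²/6 = 94910 mm³.
σ = M/S = 1.4100×10^7/94910 = 148.6 MPa.
n = 363/148.6 = 2.443.

n = 2.44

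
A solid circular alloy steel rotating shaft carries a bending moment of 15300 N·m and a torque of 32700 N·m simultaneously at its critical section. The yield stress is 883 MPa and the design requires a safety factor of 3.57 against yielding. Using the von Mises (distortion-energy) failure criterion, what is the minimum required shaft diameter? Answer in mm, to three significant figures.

d = 110 mm

σ_allow = σ_y/n = 883/3.57 = 247.3 MPa.
For a solid shaft σ_b = 32M/(πd³) and τ = 16T/(πd³), so the von Mises stress is σ' = (16/πd³)·√(4M²+3T²).
√(4M²+3T²) = √(4×(1.530×10^7)² + 3×(3.270×10^7)²) = 6.438×10^7 N·mm.
d³ = 16×6.438×10^7/(π×247.3) = 1.326×10^6 mm³.
d = 109.8 mm.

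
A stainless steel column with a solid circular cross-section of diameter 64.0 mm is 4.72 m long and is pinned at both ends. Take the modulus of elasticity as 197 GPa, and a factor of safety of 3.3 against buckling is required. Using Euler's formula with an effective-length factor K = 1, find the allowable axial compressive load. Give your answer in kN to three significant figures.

I = πd⁴/64 = π×64.0⁴/64 = 823500 mm⁴.
Effective length L_e = KL = 1×4.72 m = 4720 mm.
Euler critical load P_cr = π²EI/L_e² = π²×197000×823500/4720² = 71870 N.
P_allow = P_cr/n = 71870/3.3 = 21780 N.

P_allow = 21.8 kN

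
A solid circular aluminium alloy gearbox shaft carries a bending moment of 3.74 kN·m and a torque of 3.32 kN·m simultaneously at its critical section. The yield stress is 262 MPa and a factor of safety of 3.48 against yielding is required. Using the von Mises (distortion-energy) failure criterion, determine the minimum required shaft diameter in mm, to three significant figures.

σ_allow = σ_y/n = 262/3.48 = 75.29 MPa.
For a solid shaft σ_b = 32M/(πd³) and τ = 16T/(πd³), so the von Mises stress is σ' = (16/πd³)·√(4M²+3T²).
√(4M²+3T²) = √(4×(3.740×10^6)² + 3×(3.320×10^6)²) = 9.435×10^6 N·mm.
d³ = 16×9.435×10^6/(π×75.29) = 638200 mm³.
d = 86.10 mm.

d = 86.1 mm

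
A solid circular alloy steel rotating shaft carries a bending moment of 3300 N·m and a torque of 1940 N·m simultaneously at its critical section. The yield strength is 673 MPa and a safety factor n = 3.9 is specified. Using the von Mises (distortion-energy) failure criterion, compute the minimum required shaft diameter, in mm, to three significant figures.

d = 60.2 mm

σ_allow = σ_y/n = 673/3.9 = 172.6 MPa.
For a solid shaft σ_b = 32M/(πd³) and τ = 16T/(πd³), so the von Mises stress is σ' = (16/πd³)·√(4M²+3T²).
√(4M²+3T²) = √(4×(3.300×10^6)² + 3×(1.940×10^6)²) = 7.406×10^6 N·mm.
d³ = 16×7.406×10^6/(π×172.6) = 218600 mm³.
d = 60.24 mm.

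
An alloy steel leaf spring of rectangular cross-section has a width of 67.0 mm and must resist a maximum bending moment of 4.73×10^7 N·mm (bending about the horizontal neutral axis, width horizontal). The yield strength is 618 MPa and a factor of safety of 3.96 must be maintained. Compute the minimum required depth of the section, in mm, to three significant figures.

h = 165 mm

σ_allow = 618/3.96 = 156.1 MPa.
For a rectangular section σ = 6M/(bh²), so h² = 6M/(b σ_allow) = 6×4.7300×10^7/(67.0×156.1) = 27140 mm².
h = 164.7 mm.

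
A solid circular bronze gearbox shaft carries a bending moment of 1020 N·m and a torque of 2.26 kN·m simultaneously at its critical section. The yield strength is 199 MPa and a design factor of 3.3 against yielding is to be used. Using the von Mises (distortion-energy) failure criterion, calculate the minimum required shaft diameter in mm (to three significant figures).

d = 72.0 mm

σ_allow = σ_y/n = 199/3.3 = 60.30 MPa.
For a solid shaft σ_b = 32M/(πd³) and τ = 16T/(πd³), so the von Mises stress is σ' = (16/πd³)·√(4M²+3T²).
√(4M²+3T²) = √(4×(1.020×10^6)² + 3×(2.260×10^6)²) = 4.414×10^6 N·mm.
d³ = 16×4.414×10^6/(π×60.30) = 372800 mm³.
d = 71.97 mm.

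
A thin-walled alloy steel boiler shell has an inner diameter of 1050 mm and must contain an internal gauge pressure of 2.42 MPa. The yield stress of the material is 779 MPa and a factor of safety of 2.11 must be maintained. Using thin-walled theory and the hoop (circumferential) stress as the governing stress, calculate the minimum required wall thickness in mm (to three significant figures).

t = 3.44 mm

σ_allow = 779/2.11 = 369.2 MPa.
Hoop stress σ_h = pD/(2t), so t = pD/(2σ_allow) = 2.42×1050/(2×369.2) = 3.441 mm.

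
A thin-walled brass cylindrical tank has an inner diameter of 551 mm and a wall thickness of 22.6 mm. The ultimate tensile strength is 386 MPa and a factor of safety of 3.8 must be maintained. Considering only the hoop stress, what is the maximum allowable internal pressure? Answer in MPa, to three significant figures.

σ_allow = 386/3.8 = 101.6 MPa.
σ_h = pD/(2t) → p_allow = 2σ_allow t/D = 2×101.6×22.6/551 = 8.333 MPa.

p_allow = 8.33 MPa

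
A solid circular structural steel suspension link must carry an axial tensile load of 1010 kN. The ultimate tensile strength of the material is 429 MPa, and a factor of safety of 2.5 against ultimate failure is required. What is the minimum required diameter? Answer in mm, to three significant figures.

Allowable stress σ_allow = 429/2.5 = 171.6 MPa.
Required area A = F/σ_allow = 1010000/171.6 = 5886 mm².
A = πd²/4 → d = √(4A/π) = 86.57 mm.

d = 86.6 mm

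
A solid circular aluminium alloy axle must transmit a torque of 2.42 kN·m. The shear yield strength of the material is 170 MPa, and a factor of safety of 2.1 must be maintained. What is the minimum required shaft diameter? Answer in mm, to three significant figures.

Allowable shear stress τ_allow = 170/2.1 = 80.95 MPa.
For a solid shaft τ = 16T/(πd³), so d³ = 16T/(π τ_allow) = 16×2420000/(π×80.95) = 152200 mm³.
d = (152200)^(1/3) = 53.40 mm.

d = 53.4 mm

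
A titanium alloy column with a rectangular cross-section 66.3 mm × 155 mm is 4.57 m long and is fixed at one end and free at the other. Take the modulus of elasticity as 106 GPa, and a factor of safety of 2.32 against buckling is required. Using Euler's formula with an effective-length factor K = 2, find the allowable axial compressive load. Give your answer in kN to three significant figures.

Buckling occurs about the weak axis: I_min = h·b³/12 = 155×66.3³/12 = 3.764×10^6 mm⁴ (b = 66.3 mm is the smaller dimension).
Effective length L_e = KL = 2×4.57 m = 9140 mm.
Euler critical load P_cr = π²EI/L_e² = π²×106000×3.764×10^6/9140² = 47140 N.
P_allow = P_cr/n = 47140/2.32 = 20320 N.

P_allow = 20.3 kN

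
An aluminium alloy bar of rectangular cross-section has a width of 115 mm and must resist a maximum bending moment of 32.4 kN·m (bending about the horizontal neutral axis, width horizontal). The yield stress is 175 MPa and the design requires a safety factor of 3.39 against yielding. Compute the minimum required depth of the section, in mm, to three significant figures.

h = 181 mm

σ_allow = 175/3.39 = 51.62 MPa.
For a rectangular section σ = 6M/(bh²), so h² = 6M/(b σ_allow) = 6×3.2400×10^7/(115×51.62) = 32750 mm².
h = 181.0 mm.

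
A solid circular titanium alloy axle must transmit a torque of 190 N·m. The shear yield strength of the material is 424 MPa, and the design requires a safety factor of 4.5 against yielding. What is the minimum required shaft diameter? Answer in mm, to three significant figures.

d = 21.7 mm

Allowable shear stress τ_allow = 424/4.5 = 94.22 MPa.
For a solid shaft τ = 16T/(πd³), so d³ = 16T/(π τ_allow) = 16×190000/(π×94.22) = 10270 mm³.
d = (10270)^(1/3) = 21.74 mm.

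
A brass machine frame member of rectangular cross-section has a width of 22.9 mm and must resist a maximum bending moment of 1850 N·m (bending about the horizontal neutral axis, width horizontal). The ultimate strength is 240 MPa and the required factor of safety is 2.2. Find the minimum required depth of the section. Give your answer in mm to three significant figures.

σ_allow = 240/2.2 = 109.1 MPa.
For a rectangular section σ = 6M/(bh²), so h² = 6M/(b σ_allow) = 6×1850000/(22.9×109.1) = 4443 mm².
h = 66.66 mm.

h = 66.7 mm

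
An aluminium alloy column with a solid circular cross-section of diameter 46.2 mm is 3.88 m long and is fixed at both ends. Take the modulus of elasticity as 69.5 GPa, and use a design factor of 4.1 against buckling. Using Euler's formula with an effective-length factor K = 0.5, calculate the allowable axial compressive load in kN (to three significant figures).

I = πd⁴/64 = π×46.2⁴/64 = 223600 mm⁴.
Effective length L_e = KL = 0.5×3.88 m = 1940 mm.
Euler critical load P_cr = π²EI/L_e² = π²×69500×223600/1940² = 40760 N.
P_allow = P_cr/n = 40760/4.1 = 9941 N.

P_allow = 9.94 kN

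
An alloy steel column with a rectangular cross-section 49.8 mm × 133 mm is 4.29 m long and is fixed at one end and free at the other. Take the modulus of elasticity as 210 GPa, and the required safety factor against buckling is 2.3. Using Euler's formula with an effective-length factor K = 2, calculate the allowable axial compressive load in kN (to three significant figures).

Buckling occurs about the weak axis: I_min = h·b³/12 = 133×49.8³/12 = 1.369×10^6 mm⁴ (b = 49.8 mm is the smaller dimension).
Effective length L_e = KL = 2×4.29 m = 8580 mm.
Euler critical load P_cr = π²EI/L_e² = π²×210000×1.369×10^6/8580² = 38540 N.
P_allow = P_cr/n = 38540/2.3 = 16760 N.

P_allow = 16.8 kN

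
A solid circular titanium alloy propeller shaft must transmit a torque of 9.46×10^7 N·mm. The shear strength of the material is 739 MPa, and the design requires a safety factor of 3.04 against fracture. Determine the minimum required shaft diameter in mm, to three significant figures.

d = 126 mm

Allowable shear stress τ_allow = 739/3.04 = 243.1 MPa.
For a solid shaft τ = 16T/(πd³), so d³ = 16T/(π τ_allow) = 16×9.4600×10^7/(π×243.1) = 1.982×10^6 mm³.
d = (1.982×10^6)^(1/3) = 125.6 mm.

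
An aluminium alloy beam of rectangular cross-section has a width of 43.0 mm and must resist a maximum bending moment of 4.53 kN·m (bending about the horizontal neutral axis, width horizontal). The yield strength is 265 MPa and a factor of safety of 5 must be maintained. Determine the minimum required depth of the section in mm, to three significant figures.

σ_allow = 265/5 = 53.00 MPa.
For a rectangular section σ = 6M/(bh²), so h² = 6M/(b σ_allow) = 6×4530000/(43.0×53.00) = 11930 mm².
h = 109.2 mm.

h = 109 mm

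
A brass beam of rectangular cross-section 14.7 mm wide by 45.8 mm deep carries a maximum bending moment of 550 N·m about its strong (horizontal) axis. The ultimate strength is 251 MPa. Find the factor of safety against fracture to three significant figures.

Section modulus S = bh²/6 = 14.7×45.8²/6 = 5139 mm³.
σ = M/S = 550000/5139 = 107.0 MPa.
n = 251/107.0 = 2.345.

n = 2.35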